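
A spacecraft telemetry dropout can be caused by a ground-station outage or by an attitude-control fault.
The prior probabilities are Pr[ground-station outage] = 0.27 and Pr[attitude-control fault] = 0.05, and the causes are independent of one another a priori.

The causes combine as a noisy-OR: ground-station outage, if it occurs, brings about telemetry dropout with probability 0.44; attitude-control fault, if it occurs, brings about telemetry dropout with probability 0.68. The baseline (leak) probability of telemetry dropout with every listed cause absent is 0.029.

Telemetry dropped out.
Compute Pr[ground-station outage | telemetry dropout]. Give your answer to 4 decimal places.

Under noisy-OR, P(telemetry dropout | causes) = 1 − (1−0.029)·∏(1−qᵢ) over the active causes.
P(telemetry dropout) = 0.029*0.73*0.95 + 0.68928*0.73*0.05 + 0.45624*0.27*0.95 + 0.825997*0.27*0.05 = 0.020112 + 0.025159 + 0.117026 + 0.011151 = 0.173448
Of this, 0.128177 comes from 0.117026 + 0.011151 (the ground-station outage=true cases).
P(ground-station outage | telemetry dropout) = 0.128177 / 0.173448 ≈ 0.7390

Pr[ground-station outage | telemetry dropout] ≈ 0.7390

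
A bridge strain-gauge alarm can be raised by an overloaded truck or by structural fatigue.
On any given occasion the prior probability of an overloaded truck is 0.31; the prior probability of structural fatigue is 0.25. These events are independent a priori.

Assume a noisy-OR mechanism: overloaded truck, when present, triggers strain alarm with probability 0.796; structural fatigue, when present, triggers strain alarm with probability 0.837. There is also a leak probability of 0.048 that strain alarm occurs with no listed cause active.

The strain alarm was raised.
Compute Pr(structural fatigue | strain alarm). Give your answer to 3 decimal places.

Under noisy-OR, P(strain alarm | causes) = 1 − (1−0.048)·∏(1−qᵢ) over the active causes.
Numerator (weight on configurations with structural fatigue): 0.145732 + 0.075047 = 0.220779
Denominator P(strain alarm): 0.048*0.69*0.75 + 0.844824*0.69*0.25 + 0.805792*0.31*0.75 + 0.968344*0.31*0.25 = 0.432966
Posterior = 0.220779 / 0.432966 ≈ 0.510

Pr(structural fatigue | strain alarm) ≈ 0.510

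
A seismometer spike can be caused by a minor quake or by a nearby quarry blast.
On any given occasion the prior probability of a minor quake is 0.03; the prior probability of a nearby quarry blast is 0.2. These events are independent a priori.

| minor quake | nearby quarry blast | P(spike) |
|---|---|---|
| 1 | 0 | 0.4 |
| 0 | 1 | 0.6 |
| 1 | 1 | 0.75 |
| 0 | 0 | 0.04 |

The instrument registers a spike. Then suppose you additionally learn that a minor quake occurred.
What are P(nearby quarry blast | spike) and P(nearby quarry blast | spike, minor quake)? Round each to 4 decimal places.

Enumerate the 4 (minor quake, nearby quarry blast) configurations and weight by the priors:
  P(spike) = 0.04*0.97*0.8 + 0.6*0.97*0.2 + 0.4*0.03*0.8 + 0.75*0.03*0.2
        = 0.031040 + 0.116400 + 0.009600 + 0.004500 = 0.161540
Configurations with nearby quarry blast contribute 0.120900, so
  P(nearby quarry blast | spike) = 0.120900 / 0.161540 ≈ 0.7484

Now also conditioning on minor quake=true:
For the numerator, keep only nearby quarry blast=true terms: 0.75*0.2 = 0.150000
The normalizing constant is 0.4*0.8 + 0.75*0.2 = 0.470000
P(nearby quarry blast | spike, minor quake) = 0.150000/0.470000 ≈ 0.3191
The drop from 0.7484 to 0.3191 is the explaining-away (discounting) effect.

P(nearby quarry blast | spike) ≈ 0.7484; P(nearby quarry blast | spike, minor quake) ≈ 0.3191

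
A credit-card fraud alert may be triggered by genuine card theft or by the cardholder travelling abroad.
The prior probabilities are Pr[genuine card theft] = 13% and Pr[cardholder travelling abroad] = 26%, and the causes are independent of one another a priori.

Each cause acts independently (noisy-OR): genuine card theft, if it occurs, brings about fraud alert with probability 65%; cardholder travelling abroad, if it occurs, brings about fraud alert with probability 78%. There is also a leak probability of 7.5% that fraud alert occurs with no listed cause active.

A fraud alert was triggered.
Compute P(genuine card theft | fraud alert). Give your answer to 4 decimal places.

P(genuine card theft | fraud alert) ≈ 0.2969

Under noisy-OR, P(fraud alert | causes) = 1 − (1−0.075)·∏(1−qᵢ) over the active causes.
P(fraud alert) = 0.075×0.87×0.74 + 0.7965×0.87×0.26 + 0.67625×0.13×0.74 + 0.928775×0.13×0.26 = 0.048285 + 0.180168 + 0.065055 + 0.031393 = 0.324901
The genuine card theft-present share is 0.065055 + 0.031393 = 0.096448.
Hence the posterior is 0.096448/0.324901 ≈ 0.2969.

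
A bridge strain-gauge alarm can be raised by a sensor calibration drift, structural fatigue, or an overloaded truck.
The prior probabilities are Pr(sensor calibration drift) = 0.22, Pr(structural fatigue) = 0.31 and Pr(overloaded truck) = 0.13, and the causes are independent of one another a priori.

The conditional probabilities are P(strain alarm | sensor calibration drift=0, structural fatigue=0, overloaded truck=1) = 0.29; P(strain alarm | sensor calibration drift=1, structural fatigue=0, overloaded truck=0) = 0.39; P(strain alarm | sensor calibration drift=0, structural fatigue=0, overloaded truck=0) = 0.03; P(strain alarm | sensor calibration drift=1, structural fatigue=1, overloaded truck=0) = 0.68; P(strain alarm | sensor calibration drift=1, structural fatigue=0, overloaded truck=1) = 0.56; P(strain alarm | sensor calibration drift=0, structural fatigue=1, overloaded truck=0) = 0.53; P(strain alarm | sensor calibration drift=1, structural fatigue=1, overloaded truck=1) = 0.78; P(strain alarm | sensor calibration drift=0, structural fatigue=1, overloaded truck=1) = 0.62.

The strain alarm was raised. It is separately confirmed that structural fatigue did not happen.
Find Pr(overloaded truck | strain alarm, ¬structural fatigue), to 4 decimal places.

Pr(overloaded truck | strain alarm, ¬structural fatigue) ≈ 0.3235

Numerator (weight on configurations with overloaded truck): 0.029406 + 0.016016 = 0.045422
The normalizing constant is 0.03×0.78×0.87 + 0.29×0.78×0.13 + 0.39×0.22×0.87 + 0.56×0.22×0.13 = 0.140426
P(overloaded truck | strain alarm, ¬structural fatigue) = 0.045422/0.140426 ≈ 0.3235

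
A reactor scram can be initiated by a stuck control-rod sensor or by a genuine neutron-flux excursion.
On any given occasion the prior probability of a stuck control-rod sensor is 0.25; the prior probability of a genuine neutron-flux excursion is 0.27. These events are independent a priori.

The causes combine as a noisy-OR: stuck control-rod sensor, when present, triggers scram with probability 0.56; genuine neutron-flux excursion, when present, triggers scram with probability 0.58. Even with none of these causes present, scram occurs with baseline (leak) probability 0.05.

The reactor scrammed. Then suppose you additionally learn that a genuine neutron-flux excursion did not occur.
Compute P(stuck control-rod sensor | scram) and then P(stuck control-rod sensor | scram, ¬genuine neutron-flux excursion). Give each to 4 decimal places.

Under noisy-OR, P(scram | causes) = 1 − (1−0.05)·∏(1−qᵢ) over the active causes.
Weight on stuck control-rod sensor=true, given the evidence: 0.106215 + 0.055650 = 0.161865
Denominator P(scram): 0.05*0.75*0.73 + 0.601*0.75*0.27 + 0.582*0.25*0.73 + 0.82444*0.25*0.27 = 0.310943
Posterior = 0.161865 / 0.310943 ≈ 0.5206

Now condition on the additional information:
Enumerate both values of stuck control-rod sensor and weight by the priors:
  P(scram | ¬genuine neutron-flux excursion) = 0.05×0.75 + 0.582×0.25
        = 0.037500 + 0.145500 = 0.183000
The terms with stuck control-rod sensor present sum to 0.145500, so
  P(stuck control-rod sensor | scram, ¬genuine neutron-flux excursion) = 0.145500 / 0.183000 ≈ 0.7951
With genuine neutron-flux excursion excluded, stuck control-rod sensor must carry more of the explanatory weight for the scram.

P(stuck control-rod sensor | scram) ≈ 0.5206; P(stuck control-rod sensor | scram, ¬genuine neutron-flux excursion) ≈ 0.7951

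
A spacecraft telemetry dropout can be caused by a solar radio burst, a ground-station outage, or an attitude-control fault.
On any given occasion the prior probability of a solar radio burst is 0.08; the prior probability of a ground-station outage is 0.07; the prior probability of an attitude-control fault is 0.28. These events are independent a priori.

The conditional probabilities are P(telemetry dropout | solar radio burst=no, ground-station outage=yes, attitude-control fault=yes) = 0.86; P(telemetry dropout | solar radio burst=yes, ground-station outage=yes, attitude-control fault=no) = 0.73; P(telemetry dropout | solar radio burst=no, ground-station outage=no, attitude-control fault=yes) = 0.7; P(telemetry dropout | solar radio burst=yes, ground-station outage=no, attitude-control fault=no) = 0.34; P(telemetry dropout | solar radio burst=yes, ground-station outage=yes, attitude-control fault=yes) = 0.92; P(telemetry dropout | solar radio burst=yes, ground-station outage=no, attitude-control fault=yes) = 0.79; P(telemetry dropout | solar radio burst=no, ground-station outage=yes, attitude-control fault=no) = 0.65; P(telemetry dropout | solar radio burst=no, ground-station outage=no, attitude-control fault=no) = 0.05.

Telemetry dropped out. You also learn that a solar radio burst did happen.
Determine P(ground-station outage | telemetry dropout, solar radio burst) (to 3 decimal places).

P(ground-station outage | telemetry dropout, solar radio burst) ≈ 0.112

Numerator (weight on configurations with ground-station outage): 0.036792 + 0.018032 = 0.054824
Normalizer over all consistent configurations: 0.34×0.93×0.72 + 0.79×0.93×0.28 + 0.73×0.07×0.72 + 0.92×0.07×0.28 = 0.488204
P(ground-station outage | telemetry dropout, solar radio burst) = 0.054824/0.488204 ≈ 0.112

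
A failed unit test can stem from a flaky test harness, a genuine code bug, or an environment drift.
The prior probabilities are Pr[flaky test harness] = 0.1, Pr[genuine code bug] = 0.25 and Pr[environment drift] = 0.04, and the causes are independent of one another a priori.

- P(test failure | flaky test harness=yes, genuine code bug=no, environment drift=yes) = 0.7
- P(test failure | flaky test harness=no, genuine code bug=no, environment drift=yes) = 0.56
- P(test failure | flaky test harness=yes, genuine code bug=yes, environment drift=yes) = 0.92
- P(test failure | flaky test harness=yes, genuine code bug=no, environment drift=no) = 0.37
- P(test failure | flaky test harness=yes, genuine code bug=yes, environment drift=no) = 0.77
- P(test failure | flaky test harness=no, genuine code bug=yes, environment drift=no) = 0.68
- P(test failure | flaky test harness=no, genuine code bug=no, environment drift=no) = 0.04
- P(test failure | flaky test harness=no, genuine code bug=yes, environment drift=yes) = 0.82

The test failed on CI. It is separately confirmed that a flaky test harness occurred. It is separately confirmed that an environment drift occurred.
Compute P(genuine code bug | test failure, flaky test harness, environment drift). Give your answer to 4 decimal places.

P(test failure | flaky test harness, environment drift) = 0.7×0.75 + 0.92×0.25 = 0.525000 + 0.230000 = 0.755000
The genuine code bug-present share is 0.92×0.25 = 0.230000.
Hence the posterior is 0.230000/0.755000 ≈ 0.3046.

P(genuine code bug | test failure, flaky test harness, environment drift) ≈ 0.3046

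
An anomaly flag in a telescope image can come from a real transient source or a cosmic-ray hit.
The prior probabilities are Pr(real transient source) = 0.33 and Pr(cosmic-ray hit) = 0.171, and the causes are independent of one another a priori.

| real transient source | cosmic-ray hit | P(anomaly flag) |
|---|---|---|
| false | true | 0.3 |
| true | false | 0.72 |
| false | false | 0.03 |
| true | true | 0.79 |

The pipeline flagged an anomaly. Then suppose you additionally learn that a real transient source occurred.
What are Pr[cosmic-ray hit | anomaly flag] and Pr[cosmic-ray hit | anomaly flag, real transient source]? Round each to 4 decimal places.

Numerator (weight on configurations with cosmic-ray hit): 0.034371 + 0.044580 = 0.078951
The normalizing constant is 0.03*0.67*0.829 + 0.3*0.67*0.171 + 0.72*0.33*0.829 + 0.79*0.33*0.171 = 0.292584
Posterior = 0.078951 / 0.292584 ≈ 0.2698

Now also conditioning on real transient source=true:
P(anomaly flag | real transient source) = 0.72*0.829 + 0.79*0.171 = 0.596880 + 0.135090 = 0.731970
Restricting to configurations with cosmic-ray hit present: 0.79*0.171 = 0.135090.
Hence the posterior is 0.135090/0.731970 ≈ 0.1846.
The drop from 0.2698 to 0.1846 is the explaining-away (discounting) effect.

Pr[cosmic-ray hit | anomaly flag] ≈ 0.2698; Pr[cosmic-ray hit | anomaly flag, real transient source] ≈ 0.1846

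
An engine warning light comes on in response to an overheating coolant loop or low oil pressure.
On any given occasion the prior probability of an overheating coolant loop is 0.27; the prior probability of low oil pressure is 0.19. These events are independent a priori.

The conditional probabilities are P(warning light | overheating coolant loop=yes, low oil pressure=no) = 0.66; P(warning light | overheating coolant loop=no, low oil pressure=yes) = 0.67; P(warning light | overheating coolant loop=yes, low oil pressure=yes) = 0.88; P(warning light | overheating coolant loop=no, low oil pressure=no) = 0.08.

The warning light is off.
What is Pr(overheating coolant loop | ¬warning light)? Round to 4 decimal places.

Pr(overheating coolant loop | ¬warning light) ≈ 0.1201

Enumerate the 4 (overheating coolant loop, low oil pressure) configurations and weight by the priors:
  P(¬warning light) = 0.92·0.73·0.81 + 0.33·0.73·0.19 + 0.34·0.27·0.81 + 0.12·0.27·0.19
        = 0.543996 + 0.045771 + 0.074358 + 0.006156 = 0.670281
Configurations with overheating coolant loop contribute 0.080514, so
  P(overheating coolant loop | ¬warning light) = 0.080514 / 0.670281 ≈ 0.1201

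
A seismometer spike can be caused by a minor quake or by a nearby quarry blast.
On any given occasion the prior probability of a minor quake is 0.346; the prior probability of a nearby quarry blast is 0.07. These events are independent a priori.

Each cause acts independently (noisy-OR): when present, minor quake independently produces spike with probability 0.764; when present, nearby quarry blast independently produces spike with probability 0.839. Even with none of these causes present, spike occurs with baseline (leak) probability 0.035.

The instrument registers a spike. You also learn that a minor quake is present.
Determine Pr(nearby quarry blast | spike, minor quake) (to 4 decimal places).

Pr(nearby quarry blast | spike, minor quake) ≈ 0.0858

Under noisy-OR, P(spike | causes) = 1 − (1−0.035)·∏(1−qᵢ) over the active causes.
P(spike | minor quake) = 0.77226×0.93 + 0.963334×0.07 = 0.718202 + 0.067433 = 0.785635
Of this, 0.067433 comes from 0.963334×0.07 (the nearby quarry blast=true cases).
Hence the posterior is 0.067433/0.785635 ≈ 0.0858.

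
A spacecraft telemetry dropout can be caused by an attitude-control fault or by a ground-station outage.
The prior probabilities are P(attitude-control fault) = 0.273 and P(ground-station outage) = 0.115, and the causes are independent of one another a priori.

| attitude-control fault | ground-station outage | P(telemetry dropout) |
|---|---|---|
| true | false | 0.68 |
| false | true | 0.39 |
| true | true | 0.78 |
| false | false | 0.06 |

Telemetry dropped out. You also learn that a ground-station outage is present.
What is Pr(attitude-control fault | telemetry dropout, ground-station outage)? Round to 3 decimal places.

Pr(attitude-control fault | telemetry dropout, ground-station outage) ≈ 0.429

P(telemetry dropout | ground-station outage) = 0.39·0.727 + 0.78·0.273 = 0.283530 + 0.212940 = 0.496470
Of this, 0.212940 comes from 0.78·0.273 (the attitude-control fault=true cases).
P(attitude-control fault | telemetry dropout, ground-station outage) = 0.212940 / 0.496470 ≈ 0.429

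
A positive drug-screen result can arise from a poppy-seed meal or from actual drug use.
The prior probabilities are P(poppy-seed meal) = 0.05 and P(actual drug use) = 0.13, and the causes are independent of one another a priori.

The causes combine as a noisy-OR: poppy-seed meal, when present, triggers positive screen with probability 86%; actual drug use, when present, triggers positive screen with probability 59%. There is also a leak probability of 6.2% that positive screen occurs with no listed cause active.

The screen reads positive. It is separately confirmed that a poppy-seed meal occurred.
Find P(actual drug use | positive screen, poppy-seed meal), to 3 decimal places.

Under noisy-OR, P(positive screen | causes) = 1 − (1−0.062)·∏(1−qᵢ) over the active causes.
Weight on actual drug use=true, given the evidence: 0.946159·0.13 = 0.123001
The normalizing constant is 0.86868·0.87 + 0.946159·0.13 = 0.878753
Posterior = 0.123001 / 0.878753 ≈ 0.140

P(actual drug use | positive screen, poppy-seed meal) ≈ 0.140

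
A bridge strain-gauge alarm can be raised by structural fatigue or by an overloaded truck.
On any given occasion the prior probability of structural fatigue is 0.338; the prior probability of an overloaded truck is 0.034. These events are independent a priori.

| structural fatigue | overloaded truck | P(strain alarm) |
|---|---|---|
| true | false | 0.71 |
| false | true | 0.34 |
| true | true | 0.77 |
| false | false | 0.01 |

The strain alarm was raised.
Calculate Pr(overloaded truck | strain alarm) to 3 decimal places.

Pr(overloaded truck | strain alarm) ≈ 0.065

For the numerator, keep only overloaded truck=true terms: 0.007653 + 0.008849 = 0.016502
The normalizing constant is 0.01·0.662·0.966 + 0.34·0.662·0.034 + 0.71·0.338·0.966 + 0.77·0.338·0.034 = 0.254718
P(overloaded truck | strain alarm) = 0.016502/0.254718 ≈ 0.065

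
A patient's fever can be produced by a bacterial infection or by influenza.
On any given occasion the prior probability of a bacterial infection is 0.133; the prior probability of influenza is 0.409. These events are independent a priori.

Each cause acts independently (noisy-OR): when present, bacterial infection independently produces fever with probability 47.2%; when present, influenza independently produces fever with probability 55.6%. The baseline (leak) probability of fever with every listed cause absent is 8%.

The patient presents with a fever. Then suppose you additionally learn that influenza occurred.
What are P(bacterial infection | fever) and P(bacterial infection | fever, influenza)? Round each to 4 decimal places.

Under noisy-OR, P(fever | causes) = 1 − (1−0.08)·∏(1−qᵢ) over the active causes.
Enumerate the 4 (bacterial infection, influenza) configurations and weight by the priors:
  P(fever) = 0.08*0.867*0.591 + 0.59152*0.867*0.409 + 0.51424*0.133*0.591 + 0.784323*0.133*0.409
        = 0.040992 + 0.209755 + 0.040421 + 0.042665 = 0.333833
Keeping only the bacterial infection-present terms gives 0.083086, so
  P(bacterial infection | fever) = 0.083086 / 0.333833 ≈ 0.2489

With the extra evidence:
P(fever | influenza) = 0.59152·0.867 + 0.784323·0.133 = 0.512848 + 0.104315 = 0.617163
The bacterial infection-present share is 0.784323·0.133 = 0.104315.
P(bacterial infection | fever, influenza) = 0.104315 / 0.617163 ≈ 0.1690
This is intercausal reasoning (explaining away): once influenza accounts for the fever, bacterial infection becomes less likely.

P(bacterial infection | fever) ≈ 0.2489; P(bacterial infection | fever, influenza) ≈ 0.1690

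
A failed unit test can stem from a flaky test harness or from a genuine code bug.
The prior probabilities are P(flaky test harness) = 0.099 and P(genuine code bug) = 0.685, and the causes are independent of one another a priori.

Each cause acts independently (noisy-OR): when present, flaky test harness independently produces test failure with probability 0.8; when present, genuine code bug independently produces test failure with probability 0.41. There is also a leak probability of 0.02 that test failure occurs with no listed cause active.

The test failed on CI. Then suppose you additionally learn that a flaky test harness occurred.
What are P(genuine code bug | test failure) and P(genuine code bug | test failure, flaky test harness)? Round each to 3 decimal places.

P(genuine code bug | test failure) ≈ 0.912; P(genuine code bug | test failure, flaky test harness) ≈ 0.705

Under noisy-OR, P(test failure | causes) = 1 − (1−0.02)·∏(1−qᵢ) over the active causes.
Sum P(test failure|·) weighted by the priors over the 4 (flaky test harness, genuine code bug) configurations:
  P(test failure) = 0.02*0.901*0.315 + 0.4218*0.901*0.685 + 0.804*0.099*0.315 + 0.88436*0.099*0.685
        = 0.005676 + 0.260329 + 0.025073 + 0.059973 = 0.351051
Keeping only the genuine code bug-present terms gives 0.320302, so
  P(genuine code bug | test failure) = 0.320302 / 0.351051 ≈ 0.912

With the extra evidence:
Sum P(test failure|·) weighted by the priors over both values of genuine code bug:
  P(test failure | flaky test harness) = 0.804·0.315 + 0.88436·0.685
        = 0.253260 + 0.605787 = 0.859047
Configurations with genuine code bug contribute 0.605787, so
  P(genuine code bug | test failure, flaky test harness) = 0.605787 / 0.859047 ≈ 0.705
Conditioning on flaky test harness lowers the posterior on genuine code bug: the classic explaining-away effect in a common-effect structure.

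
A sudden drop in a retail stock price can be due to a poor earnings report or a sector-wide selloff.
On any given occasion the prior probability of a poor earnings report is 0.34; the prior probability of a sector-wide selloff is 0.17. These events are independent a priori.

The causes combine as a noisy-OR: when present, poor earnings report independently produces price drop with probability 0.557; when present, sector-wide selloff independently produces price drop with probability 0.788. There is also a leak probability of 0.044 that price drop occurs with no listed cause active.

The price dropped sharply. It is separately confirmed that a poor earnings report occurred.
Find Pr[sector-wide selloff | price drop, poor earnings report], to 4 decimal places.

Pr[sector-wide selloff | price drop, poor earnings report] ≈ 0.2444

Under noisy-OR, P(price drop | causes) = 1 − (1−0.044)·∏(1−qᵢ) over the active causes.
P(price drop | poor earnings report) = 0.576492·0.83 + 0.910216·0.17 = 0.478488 + 0.154737 = 0.633225
Restricting to configurations with sector-wide selloff present: 0.910216·0.17 = 0.154737.
So P(sector-wide selloff | price drop, poor earnings report) = 0.154737/0.633225 ≈ 0.2444.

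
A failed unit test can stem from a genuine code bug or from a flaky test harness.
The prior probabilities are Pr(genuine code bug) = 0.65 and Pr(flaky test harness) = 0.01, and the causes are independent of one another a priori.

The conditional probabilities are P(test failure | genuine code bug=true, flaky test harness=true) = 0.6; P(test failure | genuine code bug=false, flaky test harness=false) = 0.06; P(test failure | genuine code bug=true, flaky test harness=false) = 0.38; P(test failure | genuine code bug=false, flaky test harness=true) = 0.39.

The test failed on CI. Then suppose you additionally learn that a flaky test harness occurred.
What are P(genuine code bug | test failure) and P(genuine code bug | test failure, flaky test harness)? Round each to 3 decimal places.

P(genuine code bug | test failure) ≈ 0.918; P(genuine code bug | test failure, flaky test harness) ≈ 0.741

P(test failure) = 0.06×0.35×0.99 + 0.39×0.35×0.01 + 0.38×0.65×0.99 + 0.6×0.65×0.01 = 0.020790 + 0.001365 + 0.244530 + 0.003900 = 0.270585
Of this, 0.248430 comes from 0.244530 + 0.003900 (the genuine code bug=true cases).
P(genuine code bug | test failure) = 0.248430 / 0.270585 ≈ 0.918

Now condition on the additional information:
Enumerate both values of genuine code bug and weight by the priors:
  P(test failure | flaky test harness) = 0.39·0.35 + 0.6·0.65
        = 0.136500 + 0.390000 = 0.526500
Configurations with genuine code bug contribute 0.390000, so
  P(genuine code bug | test failure, flaky test harness) = 0.390000 / 0.526500 ≈ 0.741
This is intercausal reasoning (explaining away): once flaky test harness accounts for the test failure, genuine code bug becomes less likely.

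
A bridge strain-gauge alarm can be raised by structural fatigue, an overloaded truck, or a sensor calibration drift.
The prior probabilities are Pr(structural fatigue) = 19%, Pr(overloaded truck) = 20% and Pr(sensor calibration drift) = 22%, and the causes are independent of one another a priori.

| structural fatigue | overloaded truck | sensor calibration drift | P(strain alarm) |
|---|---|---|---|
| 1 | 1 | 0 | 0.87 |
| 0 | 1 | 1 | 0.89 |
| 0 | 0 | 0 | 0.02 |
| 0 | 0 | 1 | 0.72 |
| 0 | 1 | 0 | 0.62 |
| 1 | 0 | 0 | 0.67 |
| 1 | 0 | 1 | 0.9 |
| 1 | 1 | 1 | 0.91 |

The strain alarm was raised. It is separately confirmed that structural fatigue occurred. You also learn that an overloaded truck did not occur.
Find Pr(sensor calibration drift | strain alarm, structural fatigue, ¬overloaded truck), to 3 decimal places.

P(strain alarm | structural fatigue, ¬overloaded truck) = 0.67×0.78 + 0.9×0.22 = 0.522600 + 0.198000 = 0.720600
Restricting to configurations with sensor calibration drift present: 0.9×0.22 = 0.198000.
Hence the posterior is 0.198000/0.720600 ≈ 0.275.

Pr(sensor calibration drift | strain alarm, structural fatigue, ¬overloaded truck) ≈ 0.275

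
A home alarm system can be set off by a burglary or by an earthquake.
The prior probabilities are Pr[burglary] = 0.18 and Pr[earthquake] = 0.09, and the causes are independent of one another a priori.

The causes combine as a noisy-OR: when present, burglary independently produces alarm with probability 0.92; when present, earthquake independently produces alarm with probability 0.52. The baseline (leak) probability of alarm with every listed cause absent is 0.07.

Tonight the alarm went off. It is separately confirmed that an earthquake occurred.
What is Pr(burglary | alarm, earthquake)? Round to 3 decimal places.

Pr(burglary | alarm, earthquake) ≈ 0.277

Under noisy-OR, P(alarm | causes) = 1 − (1−0.07)·∏(1−qᵢ) over the active causes.
Enumerate both values of burglary and weight by the priors:
  P(alarm | earthquake) = 0.5536*0.82 + 0.964288*0.18
        = 0.453952 + 0.173572 = 0.627524
Configurations with burglary contribute 0.173572, so
  P(burglary | alarm, earthquake) = 0.173572 / 0.627524 ≈ 0.277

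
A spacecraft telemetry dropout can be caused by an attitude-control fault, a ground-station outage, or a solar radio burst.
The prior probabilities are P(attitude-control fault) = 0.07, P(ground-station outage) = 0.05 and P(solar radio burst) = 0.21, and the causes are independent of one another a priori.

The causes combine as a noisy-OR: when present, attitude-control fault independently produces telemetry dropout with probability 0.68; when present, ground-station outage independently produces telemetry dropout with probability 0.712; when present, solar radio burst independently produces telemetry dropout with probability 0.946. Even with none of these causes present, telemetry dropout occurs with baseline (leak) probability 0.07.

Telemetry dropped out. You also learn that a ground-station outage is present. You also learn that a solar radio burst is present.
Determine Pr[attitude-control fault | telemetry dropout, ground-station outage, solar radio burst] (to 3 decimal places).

Pr[attitude-control fault | telemetry dropout, ground-station outage, solar radio burst] ≈ 0.071

Under noisy-OR, P(telemetry dropout | causes) = 1 − (1−0.07)·∏(1−qᵢ) over the active causes.
P(telemetry dropout | ground-station outage, solar radio burst) = 0.985537*0.93 + 0.995372*0.07 = 0.916549 + 0.069676 = 0.986225
Of this, 0.069676 comes from 0.995372*0.07 (the attitude-control fault=true cases).
P(attitude-control fault | telemetry dropout, ground-station outage, solar radio burst) = 0.069676 / 0.986225 ≈ 0.071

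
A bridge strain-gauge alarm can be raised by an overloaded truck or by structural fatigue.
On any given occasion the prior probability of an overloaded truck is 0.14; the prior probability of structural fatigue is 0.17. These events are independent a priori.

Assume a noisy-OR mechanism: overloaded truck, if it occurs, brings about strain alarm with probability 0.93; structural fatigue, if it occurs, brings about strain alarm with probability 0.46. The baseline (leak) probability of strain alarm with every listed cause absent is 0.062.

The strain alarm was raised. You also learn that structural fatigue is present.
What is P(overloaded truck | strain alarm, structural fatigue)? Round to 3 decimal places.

P(overloaded truck | strain alarm, structural fatigue) ≈ 0.241

Under noisy-OR, P(strain alarm | causes) = 1 − (1−0.062)·∏(1−qᵢ) over the active causes.
P(strain alarm | structural fatigue) = 0.49348×0.86 + 0.964544×0.14 = 0.424393 + 0.135036 = 0.559429
Of this, 0.135036 comes from 0.964544×0.14 (the overloaded truck=true cases).
So P(overloaded truck | strain alarm, structural fatigue) = 0.135036/0.559429 ≈ 0.241.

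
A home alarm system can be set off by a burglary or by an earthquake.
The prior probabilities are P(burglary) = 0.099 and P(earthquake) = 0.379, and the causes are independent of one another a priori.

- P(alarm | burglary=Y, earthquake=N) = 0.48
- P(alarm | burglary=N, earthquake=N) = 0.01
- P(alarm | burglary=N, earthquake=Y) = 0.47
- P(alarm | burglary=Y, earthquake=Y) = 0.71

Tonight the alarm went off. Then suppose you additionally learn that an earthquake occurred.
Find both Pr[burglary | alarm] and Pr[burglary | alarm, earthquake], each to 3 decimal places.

Pr[burglary | alarm] ≈ 0.253; Pr[burglary | alarm, earthquake] ≈ 0.142

Enumerate the 4 (burglary, earthquake) configurations and weight by the priors:
  P(alarm) = 0.01*0.901*0.621 + 0.47*0.901*0.379 + 0.48*0.099*0.621 + 0.71*0.099*0.379
        = 0.005595 + 0.160495 + 0.029510 + 0.026640 = 0.222240
Keeping only the burglary-present terms gives 0.056150, so
  P(burglary | alarm) = 0.056150 / 0.222240 ≈ 0.253

Now condition on the additional information:
Enumerate both values of burglary and weight by the priors:
  P(alarm | earthquake) = 0.47*0.901 + 0.71*0.099
        = 0.423470 + 0.070290 = 0.493760
Keeping only the burglary-present terms gives 0.070290, so
  P(burglary | alarm, earthquake) = 0.070290 / 0.493760 ≈ 0.142
The drop from 0.253 to 0.142 is the explaining-away (discounting) effect.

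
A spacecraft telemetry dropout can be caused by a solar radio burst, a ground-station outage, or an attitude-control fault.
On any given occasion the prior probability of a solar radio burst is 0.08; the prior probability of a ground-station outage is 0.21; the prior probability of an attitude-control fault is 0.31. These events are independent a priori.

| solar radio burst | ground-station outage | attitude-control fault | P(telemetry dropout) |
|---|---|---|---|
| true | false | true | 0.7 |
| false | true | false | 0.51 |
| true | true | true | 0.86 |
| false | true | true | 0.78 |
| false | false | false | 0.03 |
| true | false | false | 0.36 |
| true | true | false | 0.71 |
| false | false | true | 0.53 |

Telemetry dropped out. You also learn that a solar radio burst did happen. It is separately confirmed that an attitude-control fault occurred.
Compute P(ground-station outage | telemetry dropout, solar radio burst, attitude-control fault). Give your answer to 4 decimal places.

P(ground-station outage | telemetry dropout, solar radio burst, attitude-control fault) ≈ 0.2462

P(telemetry dropout | solar radio burst, attitude-control fault) = 0.7×0.79 + 0.86×0.21 = 0.553000 + 0.180600 = 0.733600
The ground-station outage-present share is 0.86×0.21 = 0.180600.
So P(ground-station outage | telemetry dropout, solar radio burst, attitude-control fault) = 0.180600/0.733600 ≈ 0.2462.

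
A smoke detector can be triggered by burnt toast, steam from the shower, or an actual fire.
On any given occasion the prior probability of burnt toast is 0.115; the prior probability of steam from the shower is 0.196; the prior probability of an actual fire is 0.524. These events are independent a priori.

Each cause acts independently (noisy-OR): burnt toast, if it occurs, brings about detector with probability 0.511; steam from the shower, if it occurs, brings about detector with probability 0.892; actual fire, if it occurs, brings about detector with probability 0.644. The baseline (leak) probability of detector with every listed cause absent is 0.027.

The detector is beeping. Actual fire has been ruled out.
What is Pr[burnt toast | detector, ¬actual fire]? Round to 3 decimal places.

Under noisy-OR, P(detector | causes) = 1 − (1−0.027)·∏(1−qᵢ) over the active causes.
Sum P(detector|·) weighted by the priors over the 4 (burnt toast, steam from the shower) configurations:
  P(detector | ¬actual fire) = 0.027·0.885·0.804 + 0.894916·0.885·0.196 + 0.524203·0.115·0.804 + 0.948614·0.115·0.196
        = 0.019212 + 0.155232 + 0.048468 + 0.021382 = 0.244294
Keeping only the burnt toast-present terms gives 0.069850, so
  P(burnt toast | detector, ¬actual fire) = 0.069850 / 0.244294 ≈ 0.286

Pr[burnt toast | detector, ¬actual fire] ≈ 0.286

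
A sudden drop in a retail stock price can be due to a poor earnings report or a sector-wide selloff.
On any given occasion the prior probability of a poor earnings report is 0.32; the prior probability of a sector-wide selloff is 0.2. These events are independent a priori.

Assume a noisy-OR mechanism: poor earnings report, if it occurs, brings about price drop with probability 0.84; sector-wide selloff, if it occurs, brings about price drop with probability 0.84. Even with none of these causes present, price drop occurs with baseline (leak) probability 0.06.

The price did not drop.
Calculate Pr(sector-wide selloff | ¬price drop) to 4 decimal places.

Under noisy-OR, P(price drop | causes) = 1 − (1−0.06)·∏(1−qᵢ) over the active causes.
Sum P(¬price drop|·) weighted by the priors over the 4 (poor earnings report, sector-wide selloff) configurations:
  P(¬price drop) = 0.94*0.68*0.8 + 0.1504*0.68*0.2 + 0.1504*0.32*0.8 + 0.024064*0.32*0.2
        = 0.511360 + 0.020454 + 0.038502 + 0.001540 = 0.571856
Keeping only the sector-wide selloff-present terms gives 0.021994, so
  P(sector-wide selloff | ¬price drop) = 0.021994 / 0.571856 ≈ 0.0385

Pr(sector-wide selloff | ¬price drop) ≈ 0.0385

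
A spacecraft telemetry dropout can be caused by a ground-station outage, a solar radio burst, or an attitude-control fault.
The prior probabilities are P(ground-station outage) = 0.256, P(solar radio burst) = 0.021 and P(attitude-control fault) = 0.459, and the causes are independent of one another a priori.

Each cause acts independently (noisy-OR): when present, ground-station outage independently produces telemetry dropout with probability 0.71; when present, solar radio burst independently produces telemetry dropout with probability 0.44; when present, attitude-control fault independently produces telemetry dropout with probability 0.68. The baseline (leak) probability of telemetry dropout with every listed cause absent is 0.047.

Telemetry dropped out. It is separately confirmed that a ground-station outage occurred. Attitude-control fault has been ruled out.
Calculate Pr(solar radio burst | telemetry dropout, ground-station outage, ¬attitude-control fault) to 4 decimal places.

Pr(solar radio burst | telemetry dropout, ground-station outage, ¬attitude-control fault) ≈ 0.0244

Under noisy-OR, P(telemetry dropout | causes) = 1 − (1−0.047)·∏(1−qᵢ) over the active causes.
P(telemetry dropout | ground-station outage, ¬attitude-control fault) = 0.72363×0.979 + 0.845233×0.021 = 0.708434 + 0.017750 = 0.726184
The solar radio burst-present share is 0.845233×0.021 = 0.017750.
So P(solar radio burst | telemetry dropout, ground-station outage, ¬attitude-control fault) = 0.017750/0.726184 ≈ 0.0244.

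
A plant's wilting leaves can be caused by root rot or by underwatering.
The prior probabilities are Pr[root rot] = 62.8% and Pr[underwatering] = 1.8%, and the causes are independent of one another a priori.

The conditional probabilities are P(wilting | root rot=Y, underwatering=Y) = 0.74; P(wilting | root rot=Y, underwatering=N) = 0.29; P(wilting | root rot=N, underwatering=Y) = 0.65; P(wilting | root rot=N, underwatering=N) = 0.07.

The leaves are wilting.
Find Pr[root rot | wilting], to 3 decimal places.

P(wilting) = 0.07×0.372×0.982 + 0.65×0.372×0.018 + 0.29×0.628×0.982 + 0.74×0.628×0.018 = 0.025571 + 0.004352 + 0.178842 + 0.008365 = 0.217130
Restricting to configurations with root rot present: 0.178842 + 0.008365 = 0.187207.
Hence the posterior is 0.187207/0.217130 ≈ 0.862.

Pr[root rot | wilting] ≈ 0.862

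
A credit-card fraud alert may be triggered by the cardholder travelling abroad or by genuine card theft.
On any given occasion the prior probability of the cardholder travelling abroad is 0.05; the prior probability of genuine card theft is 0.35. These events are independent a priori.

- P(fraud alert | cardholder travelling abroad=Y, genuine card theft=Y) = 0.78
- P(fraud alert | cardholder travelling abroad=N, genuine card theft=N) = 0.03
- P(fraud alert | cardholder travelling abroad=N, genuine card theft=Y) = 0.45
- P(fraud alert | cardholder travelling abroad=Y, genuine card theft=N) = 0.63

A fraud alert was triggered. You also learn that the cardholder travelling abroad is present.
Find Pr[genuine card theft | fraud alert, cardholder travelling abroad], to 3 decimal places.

Pr[genuine card theft | fraud alert, cardholder travelling abroad] ≈ 0.400

Sum P(fraud alert|·) weighted by the priors over both values of genuine card theft:
  P(fraud alert | cardholder travelling abroad) = 0.63*0.65 + 0.78*0.35
        = 0.409500 + 0.273000 = 0.682500
The terms with genuine card theft present sum to 0.273000, so
  P(genuine card theft | fraud alert, cardholder travelling abroad) = 0.273000 / 0.682500 ≈ 0.400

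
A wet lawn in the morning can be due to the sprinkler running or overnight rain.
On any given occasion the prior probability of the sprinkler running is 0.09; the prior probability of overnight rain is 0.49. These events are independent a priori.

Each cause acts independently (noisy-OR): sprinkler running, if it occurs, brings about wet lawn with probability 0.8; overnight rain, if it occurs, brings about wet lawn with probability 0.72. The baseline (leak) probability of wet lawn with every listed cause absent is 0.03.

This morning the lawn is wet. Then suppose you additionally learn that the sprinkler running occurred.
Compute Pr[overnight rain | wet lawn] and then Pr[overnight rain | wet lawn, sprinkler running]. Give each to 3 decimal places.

Under noisy-OR, P(wet lawn | causes) = 1 − (1−0.03)·∏(1−qᵢ) over the active causes.
P(wet lawn) = 0.03×0.91×0.51 + 0.7284×0.91×0.49 + 0.806×0.09×0.51 + 0.94568×0.09×0.49 = 0.013923 + 0.324794 + 0.036995 + 0.041704 = 0.417416
The overnight rain-present share is 0.324794 + 0.041704 = 0.366498.
So P(overnight rain | wet lawn) = 0.366498/0.417416 ≈ 0.878.

Now condition on the additional information:
P(wet lawn | sprinkler running) = 0.806·0.51 + 0.94568·0.49 = 0.411060 + 0.463383 = 0.874443
The overnight rain-present share is 0.94568·0.49 = 0.463383.
Hence the posterior is 0.463383/0.874443 ≈ 0.530.
— sprinkler running explains away the evidence for overnight rain.

Pr[overnight rain | wet lawn] ≈ 0.878; Pr[overnight rain | wet lawn, sprinkler running] ≈ 0.530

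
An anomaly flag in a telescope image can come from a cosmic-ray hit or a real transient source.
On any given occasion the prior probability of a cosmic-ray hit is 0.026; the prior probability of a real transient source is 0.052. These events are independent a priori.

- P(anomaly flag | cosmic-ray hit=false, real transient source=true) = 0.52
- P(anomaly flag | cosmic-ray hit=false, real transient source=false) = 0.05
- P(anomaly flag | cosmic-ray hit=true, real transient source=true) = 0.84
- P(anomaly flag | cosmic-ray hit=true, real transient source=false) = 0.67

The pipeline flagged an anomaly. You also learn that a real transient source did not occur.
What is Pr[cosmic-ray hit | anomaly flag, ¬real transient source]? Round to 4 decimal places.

For the numerator, keep only cosmic-ray hit=true terms: 0.67·0.026 = 0.017420
Normalizer over all consistent configurations: 0.05·0.974 + 0.67·0.026 = 0.066120
Posterior = 0.017420 / 0.066120 ≈ 0.2635

Pr[cosmic-ray hit | anomaly flag, ¬real transient source] ≈ 0.2635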